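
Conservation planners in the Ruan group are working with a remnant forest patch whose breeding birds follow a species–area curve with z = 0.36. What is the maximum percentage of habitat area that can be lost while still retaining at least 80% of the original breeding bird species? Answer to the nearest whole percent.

46%

Need (A_new/A_old)^0.36 = 0.8, so A_new/A_old = 0.8^(1/0.36) = 0.8^2.778
ln(A_new/A_old) = ln 0.8 / 0.36 = -0.2231 / 0.36 = -0.6198
A_new/A_old = e^-0.6198 ≈ 0.538
Fraction that can be lost = 1 − 0.538 = 0.462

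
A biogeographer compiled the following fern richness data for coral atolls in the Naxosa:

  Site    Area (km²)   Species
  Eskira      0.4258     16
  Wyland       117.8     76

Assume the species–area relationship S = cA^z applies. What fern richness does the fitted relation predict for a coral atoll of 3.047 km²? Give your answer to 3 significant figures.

27.6

z = ln(76/16) / ln(117.8/0.4258) = 1.5581 / 5.6228 = 0.2771
c = 16 / 0.4258^0.2771 = 16 / 0.7893 = 20.27
S₃ = 20.27 × 3.047^0.2771 = 20.27 × 1.362 ≈ 27.6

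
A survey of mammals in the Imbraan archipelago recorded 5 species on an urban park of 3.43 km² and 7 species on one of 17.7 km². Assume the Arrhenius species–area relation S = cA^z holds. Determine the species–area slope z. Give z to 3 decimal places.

Taking logs: ln S = ln c + z ln A, so z = (ln S₂ − ln S₁)/(ln A₂ − ln A₁).
z = ln(7/5) / ln(17.7/3.43) = ln(1.4) / ln(5.16) = 0.3365 / 1.6410 = 0.2050

0.205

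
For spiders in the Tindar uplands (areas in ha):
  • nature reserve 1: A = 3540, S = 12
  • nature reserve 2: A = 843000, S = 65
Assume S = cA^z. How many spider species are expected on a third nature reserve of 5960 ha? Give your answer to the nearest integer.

z = ln(65/12) / ln(843000/3540) = 1.6895 / 5.4728 = 0.3087
c = 12 / 3540^0.3087 = 12 / 12.46 = 0.9629
S₃ = 0.9629 × 5960^0.3087 = 0.9629 × 14.64 ≈ 14.09

14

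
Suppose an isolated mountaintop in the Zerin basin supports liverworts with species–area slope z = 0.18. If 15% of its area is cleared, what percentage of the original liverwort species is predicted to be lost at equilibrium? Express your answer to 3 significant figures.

2.88%

S_new/S_old = (A_new/A_old)^z = 0.85^0.18
= exp(0.18 × ln 0.85) = exp(0.18 × -0.1625) = exp(-0.0293) ≈ 0.9712
Fraction lost = 1 − 0.9712 = 0.02883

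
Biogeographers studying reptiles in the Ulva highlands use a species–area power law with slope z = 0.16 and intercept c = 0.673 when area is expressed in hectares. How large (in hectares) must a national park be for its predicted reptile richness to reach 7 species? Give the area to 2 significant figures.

7 = 0.673 × A^0.16  ⇒  A^0.16 = 7/0.673 = 10.4
ln A = ln(10.4) / 0.16 = 2.3419 / 0.16 = 14.6370
A = e^14.6370 ≈ 2273886 hectares

2300000 hectares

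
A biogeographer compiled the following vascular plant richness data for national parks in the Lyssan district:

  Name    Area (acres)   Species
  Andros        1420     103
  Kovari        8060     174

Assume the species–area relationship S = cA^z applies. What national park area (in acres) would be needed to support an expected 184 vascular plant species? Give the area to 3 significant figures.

9700 acres

z = ln(174/103) / ln(8060/1420) = 0.5243 / 1.7363 = 0.3020
c = 103 / 1420^0.3020 = 103 / 8.953 = 11.51
A = (184/11.51)^(1/0.3020) ⇒ ln A = ln(15.99)/0.3020 = 9.1797
A = e^9.1797 ≈ 9698 acres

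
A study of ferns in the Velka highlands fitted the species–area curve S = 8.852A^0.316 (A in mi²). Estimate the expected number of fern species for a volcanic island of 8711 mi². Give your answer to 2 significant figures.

S = 8.852 × 8711^0.316
ln S = ln 8.852 + 0.316 × ln 8711 = 2.1806 + 0.316 × 9.0723 = 5.0475
S = e^5.0475 ≈ 155.6

160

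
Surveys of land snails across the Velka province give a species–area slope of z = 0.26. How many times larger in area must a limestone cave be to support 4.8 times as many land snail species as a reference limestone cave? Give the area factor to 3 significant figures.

417

(A₂/A₁)^0.26 = 4.8, so A₂/A₁ = 4.8^(1/0.26) = 4.8^3.846
ln(A₂/A₁) = ln 4.8 / 0.26 = 1.5686 / 0.26 = 6.0331
A₂/A₁ = e^6.0331 ≈ 417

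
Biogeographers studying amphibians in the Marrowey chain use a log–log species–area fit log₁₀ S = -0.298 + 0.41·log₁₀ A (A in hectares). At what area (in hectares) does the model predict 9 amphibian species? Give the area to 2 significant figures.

9 = 0.5035 × A^0.41  ⇒  A^0.41 = 9/0.5035 = 17.87
ln A = ln(17.87) / 0.41 = 2.8834 / 0.41 = 7.0327
A = e^7.0327 ≈ 1133 hectares

1100 hectares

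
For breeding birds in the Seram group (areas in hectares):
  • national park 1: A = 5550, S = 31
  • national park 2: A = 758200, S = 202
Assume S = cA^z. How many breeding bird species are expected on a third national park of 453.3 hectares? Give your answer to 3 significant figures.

11.9

z = ln(202/31) / ln(758200/5550) = 1.8743 / 4.9171 = 0.3812
c = 31 / 5550^0.3812 = 31 / 26.74 = 1.159
S₃ = 1.159 × 453.3^0.3812 = 1.159 × 10.29 ≈ 11.93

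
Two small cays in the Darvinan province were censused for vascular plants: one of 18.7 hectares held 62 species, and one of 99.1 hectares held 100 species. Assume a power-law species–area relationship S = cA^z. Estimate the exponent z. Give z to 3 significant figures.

Taking logs: ln S = ln c + z ln A, so z = (ln S₂ − ln S₁)/(ln A₂ − ln A₁).
z = ln(100/62) / ln(99.1/18.7) = ln(1.613) / ln(5.299) = 0.4780 / 1.6676 = 0.2867

0.287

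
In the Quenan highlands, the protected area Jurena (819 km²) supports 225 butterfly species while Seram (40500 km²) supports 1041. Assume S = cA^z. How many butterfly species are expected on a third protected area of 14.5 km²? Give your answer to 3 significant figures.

46.2

z = ln(1041/225) / ln(40500/819) = 1.5318 / 3.9010 = 0.3927
c = 225 / 819^0.3927 = 225 / 13.93 = 16.15
S₃ = 16.15 × 14.5^0.3927 = 16.15 × 2.858 ≈ 46.16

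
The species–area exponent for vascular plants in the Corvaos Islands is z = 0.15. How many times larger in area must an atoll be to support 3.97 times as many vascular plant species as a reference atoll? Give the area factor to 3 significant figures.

(A₂/A₁)^0.15 = 3.97, so A₂/A₁ = 3.97^(1/0.15) = 3.97^6.667
ln(A₂/A₁) = ln 3.97 / 0.15 = 1.3788 / 0.15 = 9.1918
A₂/A₁ = e^9.1918 ≈ 9816

9820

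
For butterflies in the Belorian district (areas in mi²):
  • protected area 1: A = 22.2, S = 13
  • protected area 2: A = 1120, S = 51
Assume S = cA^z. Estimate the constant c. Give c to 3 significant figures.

4.41

z = ln(S₂/S₁) / ln(A₂/A₁) = ln(51/13) / ln(1120/22.2) = 1.3669 / 3.9210 = 0.3486
c = S₁ / A₁^z = 13 / 22.2^0.3486 = 13 / 2.947 = 4.412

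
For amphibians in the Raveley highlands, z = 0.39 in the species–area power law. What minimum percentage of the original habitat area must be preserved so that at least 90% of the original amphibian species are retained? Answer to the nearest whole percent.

Need (A_new/A_old)^0.39 = 0.9, so A_new/A_old = 0.9^(1/0.39) = 0.9^2.564
ln(A_new/A_old) = ln 0.9 / 0.39 = -0.1054 / 0.39 = -0.2702
A_new/A_old = e^-0.2702 ≈ 0.7633

76%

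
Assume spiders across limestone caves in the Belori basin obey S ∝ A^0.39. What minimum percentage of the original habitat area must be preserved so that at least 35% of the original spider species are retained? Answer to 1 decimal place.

6.8%

Need (A_new/A_old)^0.39 = 0.35, so A_new/A_old = 0.35^(1/0.39) = 0.35^2.564
ln(A_new/A_old) = ln 0.35 / 0.39 = -1.0498 / 0.39 = -2.6919
A_new/A_old = e^-2.6919 ≈ 0.06776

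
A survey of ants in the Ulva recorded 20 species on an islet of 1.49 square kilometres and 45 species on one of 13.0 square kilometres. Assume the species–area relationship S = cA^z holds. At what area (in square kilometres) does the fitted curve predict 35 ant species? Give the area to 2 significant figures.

z = ln(45/20) / ln(13/1.49) = 0.8109 / 2.1662 = 0.3744
c = 20 / 1.49^0.3744 = 20 / 1.161 = 17.23
A = (35/17.23)^(1/0.3744) ⇒ ln A = ln(2.032)/0.3744 = 1.8936
A = e^1.8936 ≈ 6.643 square kilometres

6.6 square kilometres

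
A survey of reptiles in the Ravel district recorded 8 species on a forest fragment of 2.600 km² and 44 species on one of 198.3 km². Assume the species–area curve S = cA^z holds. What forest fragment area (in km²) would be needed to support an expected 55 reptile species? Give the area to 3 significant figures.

350 km²

z = ln(44/8) / ln(198.3/2.6) = 1.7047 / 4.3343 = 0.3933
c = 8 / 2.6^0.3933 = 8 / 1.456 = 5.494
A = (55/5.494)^(1/0.3933) ⇒ ln A = ln(10.01)/0.3933 = 5.8571
A = e^5.8571 ≈ 349.7 km²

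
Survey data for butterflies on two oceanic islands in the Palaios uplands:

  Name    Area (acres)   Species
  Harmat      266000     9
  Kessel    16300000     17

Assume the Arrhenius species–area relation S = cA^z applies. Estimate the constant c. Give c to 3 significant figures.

z = ln(S₂/S₁) / ln(A₂/A₁) = ln(17/9) / ln(16300000/266000) = 0.6360 / 4.1154 = 0.1545
c = S₁ / A₁^z = 9 / 266000^0.1545 = 9 / 6.892 = 1.306

1.31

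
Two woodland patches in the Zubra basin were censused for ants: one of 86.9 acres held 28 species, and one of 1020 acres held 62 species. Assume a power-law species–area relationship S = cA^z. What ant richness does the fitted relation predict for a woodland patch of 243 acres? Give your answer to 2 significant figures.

z = ln(62/28) / ln(1020/86.9) = 0.7949 / 2.4628 = 0.3228
c = 28 / 86.9^0.3228 = 28 / 4.225 = 6.627
S₃ = 6.627 × 243^0.3228 = 6.627 × 5.889 ≈ 39.02

39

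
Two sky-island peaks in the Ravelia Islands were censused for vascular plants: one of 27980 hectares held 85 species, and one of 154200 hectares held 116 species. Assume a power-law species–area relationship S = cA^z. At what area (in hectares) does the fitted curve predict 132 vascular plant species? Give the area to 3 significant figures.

z = ln(116/85) / ln(154200/27980) = 0.3109 / 1.7068 = 0.1822
c = 85 / 27980^0.1822 = 85 / 6.458 = 13.16
A = (132/13.16)^(1/0.1822) ⇒ ln A = ln(10.03)/0.1822 = 12.6553
A = e^12.6553 ≈ 313406 hectares

313000 hectares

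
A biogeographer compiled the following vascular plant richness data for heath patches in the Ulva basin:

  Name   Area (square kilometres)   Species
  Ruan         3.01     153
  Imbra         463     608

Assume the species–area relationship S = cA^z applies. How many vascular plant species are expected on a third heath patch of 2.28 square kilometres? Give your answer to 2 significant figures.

140

z = ln(608/153) / ln(463/3.01) = 1.3797 / 5.0358 = 0.2740
c = 153 / 3.01^0.2740 = 153 / 1.352 = 113.1
S₃ = 113.1 × 2.28^0.2740 = 113.1 × 1.253 ≈ 141.8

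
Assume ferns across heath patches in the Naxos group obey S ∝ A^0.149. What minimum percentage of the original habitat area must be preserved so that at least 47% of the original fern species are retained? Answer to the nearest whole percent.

1%

Need (A_new/A_old)^0.149 = 0.47, so A_new/A_old = 0.47^(1/0.149) = 0.47^6.711
ln(A_new/A_old) = ln 0.47 / 0.149 = -0.7550 / 0.149 = -5.0673
A_new/A_old = e^-5.0673 ≈ 0.0063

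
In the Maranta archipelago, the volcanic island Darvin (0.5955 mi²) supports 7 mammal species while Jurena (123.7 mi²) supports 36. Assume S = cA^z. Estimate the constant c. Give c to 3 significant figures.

8.21

z = ln(S₂/S₁) / ln(A₂/A₁) = ln(36/7) / ln(123.7/0.5955) = 1.6376 / 5.3362 = 0.3069
c = S₁ / A₁^z = 7 / 0.5955^0.3069 = 7 / 0.8529 = 8.207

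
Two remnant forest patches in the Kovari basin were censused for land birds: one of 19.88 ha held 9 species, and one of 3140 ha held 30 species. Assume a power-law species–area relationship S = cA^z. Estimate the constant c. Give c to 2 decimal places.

z = ln(S₂/S₁) / ln(A₂/A₁) = ln(30/9) / ln(3140/19.88) = 1.2040 / 5.0623 = 0.2378
c = S₁ / A₁^z = 9 / 19.88^0.2378 = 9 / 2.036 = 4.42

4.42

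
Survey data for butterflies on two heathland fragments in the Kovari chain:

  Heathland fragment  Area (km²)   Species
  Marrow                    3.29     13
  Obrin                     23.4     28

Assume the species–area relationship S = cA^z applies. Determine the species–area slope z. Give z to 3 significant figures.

Taking logs: ln S = ln c + z ln A, so z = (ln S₂ − ln S₁)/(ln A₂ − ln A₁).
z = ln(28/13) / ln(23.4/3.29) = ln(2.154) / ln(7.112) = 0.7673 / 1.9618 = 0.3911

0.391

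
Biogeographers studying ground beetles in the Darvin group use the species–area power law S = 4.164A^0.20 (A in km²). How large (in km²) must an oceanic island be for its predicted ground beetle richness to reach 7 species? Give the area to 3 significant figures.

13.4 km²

7 = 4.164 × A^0.2  ⇒  A^0.2 = 7/4.164 = 1.681
ln A = ln(1.681) / 0.2 = 0.5194 / 0.2 = 2.5972
A = e^2.5972 ≈ 13.43 km²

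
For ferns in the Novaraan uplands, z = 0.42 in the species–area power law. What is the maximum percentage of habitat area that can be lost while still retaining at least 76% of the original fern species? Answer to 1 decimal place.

Need (A_new/A_old)^0.42 = 0.76, so A_new/A_old = 0.76^(1/0.42) = 0.76^2.381
ln(A_new/A_old) = ln 0.76 / 0.42 = -0.2744 / 0.42 = -0.6534
A_new/A_old = e^-0.6534 ≈ 0.5203
Fraction that can be lost = 1 − 0.5203 = 0.4797

48.0%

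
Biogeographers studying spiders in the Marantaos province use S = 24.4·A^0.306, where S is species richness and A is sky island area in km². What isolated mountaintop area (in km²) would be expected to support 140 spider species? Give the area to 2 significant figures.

140 = 24.4 × A^0.306  ⇒  A^0.306 = 140/24.4 = 5.738
ln A = ln(5.738) / 0.306 = 1.7471 / 0.306 = 5.7093
A = e^5.7093 ≈ 301.7 km²

300 km²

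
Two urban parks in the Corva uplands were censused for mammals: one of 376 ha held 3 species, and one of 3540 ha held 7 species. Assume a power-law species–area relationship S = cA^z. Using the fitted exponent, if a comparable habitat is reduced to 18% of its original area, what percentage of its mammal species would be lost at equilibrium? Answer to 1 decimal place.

z = ln(7/3) / ln(3540/376) = 0.8473 / 2.2423 = 0.3779
S_new/S_old = (A_new/A_old)^z = 0.18^0.3779 = exp(0.3779 × -1.7148) = 0.5231
Fraction lost = 1 − 0.5231 = 0.4769

47.7%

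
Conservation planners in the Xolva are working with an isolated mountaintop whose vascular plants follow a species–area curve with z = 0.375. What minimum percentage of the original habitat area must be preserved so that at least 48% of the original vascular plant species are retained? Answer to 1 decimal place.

14.1%

Need (A_new/A_old)^0.375 = 0.48, so A_new/A_old = 0.48^(1/0.375) = 0.48^2.667
ln(A_new/A_old) = ln 0.48 / 0.375 = -0.7340 / 0.375 = -1.9573
A_new/A_old = e^-1.9573 ≈ 0.1412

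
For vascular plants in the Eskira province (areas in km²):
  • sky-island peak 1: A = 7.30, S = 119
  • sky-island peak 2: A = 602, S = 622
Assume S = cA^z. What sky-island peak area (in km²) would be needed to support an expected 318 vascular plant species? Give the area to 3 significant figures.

101 km²

z = ln(622/119) / ln(602/7.3) = 1.6538 / 4.4124 = 0.3748
c = 119 / 7.3^0.3748 = 119 / 2.107 = 56.49
A = (318/56.49)^(1/0.3748) ⇒ ln A = ln(5.629)/0.3748 = 4.6103
A = e^4.6103 ≈ 100.5 km²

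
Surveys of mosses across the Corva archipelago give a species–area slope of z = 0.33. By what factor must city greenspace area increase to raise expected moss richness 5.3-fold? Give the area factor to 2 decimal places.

(A₂/A₁)^0.33 = 5.3, so A₂/A₁ = 5.3^(1/0.33) = 5.3^3.03
ln(A₂/A₁) = ln 5.3 / 0.33 = 1.6677 / 0.33 = 5.0537
A₂/A₁ = e^5.0537 ≈ 156.6

156.59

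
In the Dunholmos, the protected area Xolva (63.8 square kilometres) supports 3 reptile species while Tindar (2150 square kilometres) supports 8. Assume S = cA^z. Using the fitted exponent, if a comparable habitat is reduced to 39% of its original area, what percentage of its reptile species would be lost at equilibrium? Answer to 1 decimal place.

z = ln(8/3) / ln(2150/63.8) = 0.9808 / 3.5175 = 0.2788
S_new/S_old = (A_new/A_old)^z = 0.39^0.2788 = exp(0.2788 × -0.9416) = 0.7691
Fraction lost = 1 − 0.7691 = 0.2309

23.1%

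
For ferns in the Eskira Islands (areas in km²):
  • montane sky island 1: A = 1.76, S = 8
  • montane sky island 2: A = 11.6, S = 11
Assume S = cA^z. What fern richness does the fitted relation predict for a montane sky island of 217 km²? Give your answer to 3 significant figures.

z = ln(11/8) / ln(11.6/1.76) = 0.3185 / 1.8857 = 0.1689
c = 8 / 1.76^0.1689 = 8 / 1.1 = 7.272
S₃ = 7.272 × 217^0.1689 = 7.272 × 2.481 ≈ 18.04

18.0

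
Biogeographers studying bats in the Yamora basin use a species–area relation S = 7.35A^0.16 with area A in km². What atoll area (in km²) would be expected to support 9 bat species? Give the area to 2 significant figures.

9 = 7.35 × A^0.16  ⇒  A^0.16 = 9/7.35 = 1.224
ln A = ln(1.224) / 0.16 = 0.2025 / 0.16 = 1.2658
A = e^1.2658 ≈ 3.546 km²

3.5 km²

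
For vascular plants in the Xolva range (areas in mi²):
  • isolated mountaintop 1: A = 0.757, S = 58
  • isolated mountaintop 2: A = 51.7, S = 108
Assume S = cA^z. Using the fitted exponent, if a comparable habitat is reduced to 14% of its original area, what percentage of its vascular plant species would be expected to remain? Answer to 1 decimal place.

74.9%

z = ln(108/58) / ln(51.7/0.757) = 0.6217 / 4.2238 = 0.1472
S_new/S_old = (A_new/A_old)^z = 0.14^0.1472 = exp(0.1472 × -1.9661) = 0.7487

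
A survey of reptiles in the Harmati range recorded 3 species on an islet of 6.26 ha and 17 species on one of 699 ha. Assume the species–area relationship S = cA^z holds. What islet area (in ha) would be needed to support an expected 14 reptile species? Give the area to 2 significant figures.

410 ha

z = ln(17/3) / ln(699/6.26) = 1.7346 / 4.7155 = 0.3679
c = 3 / 6.26^0.3679 = 3 / 1.963 = 1.528
A = (14/1.528)^(1/0.3679) ⇒ ln A = ln(9.163)/0.3679 = 6.0218
A = e^6.0218 ≈ 412.3 ha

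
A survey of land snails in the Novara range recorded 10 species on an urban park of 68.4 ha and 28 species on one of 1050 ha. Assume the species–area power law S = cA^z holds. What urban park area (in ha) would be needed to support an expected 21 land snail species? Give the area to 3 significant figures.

z = ln(28/10) / ln(1050/68.4) = 1.0296 / 2.7312 = 0.3770
c = 10 / 68.4^0.3770 = 10 / 4.918 = 2.033
A = (21/2.033)^(1/0.3770) ⇒ ln A = ln(10.33)/0.3770 = 6.1934
A = e^6.1934 ≈ 489.5 ha

490 ha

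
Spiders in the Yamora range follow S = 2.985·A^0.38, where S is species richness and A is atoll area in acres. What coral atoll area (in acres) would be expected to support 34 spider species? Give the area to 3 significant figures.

603 acres

34 = 2.985 × A^0.38  ⇒  A^0.38 = 34/2.985 = 11.39
ln A = ln(11.39) / 0.38 = 2.4328 / 0.38 = 6.4020
A = e^6.4020 ≈ 603.1 acres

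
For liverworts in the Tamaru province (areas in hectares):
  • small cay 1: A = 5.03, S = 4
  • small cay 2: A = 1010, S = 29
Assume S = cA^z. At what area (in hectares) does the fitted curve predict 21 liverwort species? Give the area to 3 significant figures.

z = ln(29/4) / ln(1010/5.03) = 1.9810 / 5.3023 = 0.3736
c = 4 / 5.03^0.3736 = 4 / 1.829 = 2.187
A = (21/2.187)^(1/0.3736) ⇒ ln A = ln(9.6)/0.3736 = 6.0538
A = e^6.0538 ≈ 425.7 hectares

426 hectares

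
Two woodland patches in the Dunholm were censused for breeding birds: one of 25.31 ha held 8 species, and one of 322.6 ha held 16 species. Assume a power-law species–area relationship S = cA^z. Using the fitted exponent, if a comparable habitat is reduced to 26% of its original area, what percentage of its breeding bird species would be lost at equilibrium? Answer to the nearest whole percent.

31%

z = ln(16/8) / ln(322.6/25.31) = 0.6931 / 2.5452 = 0.2723
S_new/S_old = (A_new/A_old)^z = 0.26^0.2723 = exp(0.2723 × -1.3471) = 0.6929
Fraction lost = 1 − 0.6929 = 0.3071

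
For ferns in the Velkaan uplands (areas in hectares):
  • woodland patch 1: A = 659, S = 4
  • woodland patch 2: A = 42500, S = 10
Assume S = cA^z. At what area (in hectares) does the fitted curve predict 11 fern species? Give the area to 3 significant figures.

z = ln(10/4) / ln(42500/659) = 0.9163 / 4.1665 = 0.2199
c = 4 / 659^0.2199 = 4 / 4.168 = 0.9597
A = (11/0.9597)^(1/0.2199) ⇒ ln A = ln(11.46)/0.2199 = 11.0907
A = e^11.0907 ≈ 65555 hectares

65600 hectares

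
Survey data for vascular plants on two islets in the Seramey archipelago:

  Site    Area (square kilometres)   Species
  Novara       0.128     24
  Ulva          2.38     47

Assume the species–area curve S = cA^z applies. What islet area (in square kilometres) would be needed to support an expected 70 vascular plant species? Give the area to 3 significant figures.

13.5 square kilometres

z = ln(47/24) / ln(2.38/0.128) = 0.6721 / 2.9228 = 0.2299
c = 24 / 0.128^0.2299 = 24 / 0.6233 = 38.5
A = (70/38.5)^(1/0.2299) ⇒ ln A = ln(1.818)/0.2299 = 2.5994
A = e^2.5994 ≈ 13.46 square kilometres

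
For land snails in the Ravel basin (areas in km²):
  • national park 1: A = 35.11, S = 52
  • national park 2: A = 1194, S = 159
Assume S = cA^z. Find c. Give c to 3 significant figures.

z = ln(S₂/S₁) / ln(A₂/A₁) = ln(159/52) / ln(1194/35.11) = 1.1177 / 3.5266 = 0.3169
c = S₁ / A₁^z = 52 / 35.11^0.3169 = 52 / 3.089 = 16.84

16.8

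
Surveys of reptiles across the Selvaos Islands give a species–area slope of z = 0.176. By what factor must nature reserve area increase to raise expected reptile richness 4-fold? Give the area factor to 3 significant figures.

(A₂/A₁)^0.176 = 4, so A₂/A₁ = 4^(1/0.176) = 4^5.682
ln(A₂/A₁) = ln 4 / 0.176 = 1.3863 / 0.176 = 7.8767
A₂/A₁ = e^7.8767 ≈ 2635

2640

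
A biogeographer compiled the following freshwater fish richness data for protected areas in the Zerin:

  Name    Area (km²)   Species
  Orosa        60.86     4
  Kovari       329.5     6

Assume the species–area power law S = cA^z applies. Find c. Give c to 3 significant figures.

1.49

z = ln(S₂/S₁) / ln(A₂/A₁) = ln(6/4) / ln(329.5/60.86) = 0.4055 / 1.6890 = 0.2401
c = S₁ / A₁^z = 4 / 60.86^0.2401 = 4 / 2.681 = 1.492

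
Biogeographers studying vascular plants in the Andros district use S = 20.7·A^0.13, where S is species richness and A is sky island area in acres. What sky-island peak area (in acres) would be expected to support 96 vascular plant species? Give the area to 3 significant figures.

133000 acres

96 = 20.7 × A^0.13  ⇒  A^0.13 = 96/20.7 = 4.638
ln A = ln(4.638) / 0.13 = 1.5342 / 0.13 = 11.8016
A = e^11.8016 ≈ 133472 acres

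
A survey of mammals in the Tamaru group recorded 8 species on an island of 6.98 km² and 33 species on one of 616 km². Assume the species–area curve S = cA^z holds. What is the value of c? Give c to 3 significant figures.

z = ln(S₂/S₁) / ln(A₂/A₁) = ln(33/8) / ln(616/6.98) = 1.4171 / 4.4802 = 0.3163
c = S₁ / A₁^z = 8 / 6.98^0.3163 = 8 / 1.849 = 4.327

4.33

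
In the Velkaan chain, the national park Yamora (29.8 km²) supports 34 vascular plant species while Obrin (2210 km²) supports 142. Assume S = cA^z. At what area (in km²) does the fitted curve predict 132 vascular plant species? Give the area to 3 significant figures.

1770 km²

z = ln(142/34) / ln(2210/29.8) = 1.4295 / 4.3062 = 0.3320
c = 34 / 29.8^0.3320 = 34 / 3.086 = 11.02
A = (132/11.02)^(1/0.3320) ⇒ ln A = ln(11.98)/0.3320 = 7.4808
A = e^7.4808 ≈ 1774 km²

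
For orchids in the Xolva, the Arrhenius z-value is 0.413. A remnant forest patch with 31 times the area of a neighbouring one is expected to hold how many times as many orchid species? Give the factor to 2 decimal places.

4.13

S₂/S₁ = (A₂/A₁)^z = 31^0.413
ln(S₂/S₁) = 0.413 × ln 31 = 0.413 × 3.4340 = 1.4182
S₂/S₁ = e^1.4182 ≈ 4.13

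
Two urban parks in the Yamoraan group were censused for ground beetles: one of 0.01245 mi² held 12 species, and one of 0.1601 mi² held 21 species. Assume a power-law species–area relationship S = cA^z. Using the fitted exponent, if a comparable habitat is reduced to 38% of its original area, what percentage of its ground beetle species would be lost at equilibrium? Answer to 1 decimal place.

z = ln(21/12) / ln(0.1601/0.01245) = 0.5596 / 2.5541 = 0.2191
S_new/S_old = (A_new/A_old)^z = 0.38^0.2191 = exp(0.2191 × -0.9676) = 0.809
Fraction lost = 1 − 0.809 = 0.191

19.1%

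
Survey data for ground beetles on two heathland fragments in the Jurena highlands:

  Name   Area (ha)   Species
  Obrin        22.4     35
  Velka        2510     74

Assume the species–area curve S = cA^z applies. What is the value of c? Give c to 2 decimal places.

21.37

z = ln(S₂/S₁) / ln(A₂/A₁) = ln(74/35) / ln(2510/22.4) = 0.7487 / 4.7190 = 0.1587
c = S₁ / A₁^z = 35 / 22.4^0.1587 = 35 / 1.638 = 21.37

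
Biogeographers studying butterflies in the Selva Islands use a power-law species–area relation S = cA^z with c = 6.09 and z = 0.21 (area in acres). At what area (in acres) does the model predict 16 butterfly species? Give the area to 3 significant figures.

99.5 acres

16 = 6.09 × A^0.21  ⇒  A^0.21 = 16/6.09 = 2.627
ln A = ln(2.627) / 0.21 = 0.9659 / 0.21 = 4.5997
A = e^4.5997 ≈ 99.46 acres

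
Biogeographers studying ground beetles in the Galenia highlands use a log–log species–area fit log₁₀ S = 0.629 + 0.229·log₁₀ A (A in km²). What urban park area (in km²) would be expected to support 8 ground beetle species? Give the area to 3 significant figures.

15.7 km²

8 = 4.256 × A^0.229  ⇒  A^0.229 = 8/4.256 = 1.88
ln A = ln(1.88) / 0.229 = 0.6311 / 0.229 = 2.7560
A = e^2.7560 ≈ 15.74 km²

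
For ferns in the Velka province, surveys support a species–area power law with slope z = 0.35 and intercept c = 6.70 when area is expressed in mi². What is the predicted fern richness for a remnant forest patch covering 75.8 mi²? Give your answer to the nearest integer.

30

S = 6.7 × 75.8^0.35
ln S = ln 6.7 + 0.35 × ln 75.8 = 1.9021 + 0.35 × 4.3281 = 3.4169
S = e^3.4169 ≈ 30.48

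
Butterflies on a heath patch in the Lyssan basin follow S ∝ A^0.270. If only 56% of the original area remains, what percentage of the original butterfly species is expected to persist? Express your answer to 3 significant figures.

S_new/S_old = (A_new/A_old)^z = 0.56^0.27
= exp(0.27 × ln 0.56) = exp(0.27 × -0.5798) = exp(-0.1566) ≈ 0.8551

85.5%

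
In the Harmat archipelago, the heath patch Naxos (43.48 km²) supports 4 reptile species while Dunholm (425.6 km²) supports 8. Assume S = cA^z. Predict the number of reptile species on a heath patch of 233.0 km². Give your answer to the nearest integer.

7

z = ln(8/4) / ln(425.6/43.48) = 0.6931 / 2.2812 = 0.3039
c = 4 / 43.48^0.3039 = 4 / 3.146 = 1.271
S₃ = 1.271 × 233^0.3039 = 1.271 × 5.24 ≈ 6.662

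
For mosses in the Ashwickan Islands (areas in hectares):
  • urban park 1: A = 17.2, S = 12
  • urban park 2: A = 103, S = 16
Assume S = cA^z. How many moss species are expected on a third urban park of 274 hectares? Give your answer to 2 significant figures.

19

z = ln(16/12) / ln(103/17.2) = 0.2877 / 1.7898 = 0.1607
c = 12 / 17.2^0.1607 = 12 / 1.58 = 7.596
S₃ = 7.596 × 274^0.1607 = 7.596 × 2.465 ≈ 18.72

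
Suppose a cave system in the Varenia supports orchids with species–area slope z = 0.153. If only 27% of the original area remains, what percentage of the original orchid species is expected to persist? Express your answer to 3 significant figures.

S_new/S_old = (A_new/A_old)^z = 0.27^0.153
= exp(0.153 × ln 0.27) = exp(0.153 × -1.3093) = exp(-0.2003) ≈ 0.8185

81.8%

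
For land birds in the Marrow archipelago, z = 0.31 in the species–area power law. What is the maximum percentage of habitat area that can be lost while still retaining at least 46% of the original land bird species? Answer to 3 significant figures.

91.8%

Need (A_new/A_old)^0.31 = 0.46, so A_new/A_old = 0.46^(1/0.31) = 0.46^3.226
ln(A_new/A_old) = ln 0.46 / 0.31 = -0.7765 / 0.31 = -2.5049
A_new/A_old = e^-2.5049 ≈ 0.08168
Fraction that can be lost = 1 − 0.08168 = 0.9183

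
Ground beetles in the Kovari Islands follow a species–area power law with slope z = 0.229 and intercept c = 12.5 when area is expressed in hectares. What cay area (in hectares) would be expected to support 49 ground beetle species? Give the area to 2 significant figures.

49 = 12.5 × A^0.229  ⇒  A^0.229 = 49/12.5 = 3.92
ln A = ln(3.92) / 0.229 = 1.3661 / 0.229 = 5.9655
A = e^5.9655 ≈ 389.7 hectares

390 hectares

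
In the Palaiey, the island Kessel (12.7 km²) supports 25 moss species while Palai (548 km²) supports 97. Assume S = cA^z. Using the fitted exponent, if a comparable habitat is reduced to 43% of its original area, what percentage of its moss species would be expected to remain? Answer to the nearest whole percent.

74%

z = ln(97/25) / ln(548/12.7) = 1.3558 / 3.7647 = 0.3601
S_new/S_old = (A_new/A_old)^z = 0.43^0.3601 = exp(0.3601 × -0.8440) = 0.7379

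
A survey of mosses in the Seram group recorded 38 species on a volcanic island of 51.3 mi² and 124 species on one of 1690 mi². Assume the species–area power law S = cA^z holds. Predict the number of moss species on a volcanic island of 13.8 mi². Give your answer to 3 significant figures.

z = ln(124/38) / ln(1690/51.3) = 1.1827 / 3.4948 = 0.3384
c = 38 / 51.3^0.3384 = 38 / 3.791 = 10.02
S₃ = 10.02 × 13.8^0.3384 = 10.02 × 2.431 ≈ 24.37

24.4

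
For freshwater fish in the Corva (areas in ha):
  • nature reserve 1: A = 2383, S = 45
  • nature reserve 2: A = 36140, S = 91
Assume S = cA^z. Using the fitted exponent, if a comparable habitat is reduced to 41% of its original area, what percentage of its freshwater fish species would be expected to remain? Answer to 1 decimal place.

79.4%

z = ln(91/45) / ln(36140/2383) = 0.7042 / 2.7190 = 0.2590
S_new/S_old = (A_new/A_old)^z = 0.41^0.2590 = exp(0.2590 × -0.8916) = 0.7938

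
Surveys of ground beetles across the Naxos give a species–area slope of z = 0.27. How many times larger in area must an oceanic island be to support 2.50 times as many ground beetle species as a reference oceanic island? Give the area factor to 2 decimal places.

(A₂/A₁)^0.27 = 2.5, so A₂/A₁ = 2.5^(1/0.27) = 2.5^3.704
ln(A₂/A₁) = ln 2.5 / 0.27 = 0.9163 / 0.27 = 3.3937
A₂/A₁ = e^3.3937 ≈ 29.78

29.78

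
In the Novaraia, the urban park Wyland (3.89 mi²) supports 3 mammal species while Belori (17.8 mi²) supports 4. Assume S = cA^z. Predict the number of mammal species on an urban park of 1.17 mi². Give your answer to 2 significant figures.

z = ln(4/3) / ln(17.8/3.89) = 0.2877 / 1.5208 = 0.1892
c = 3 / 3.89^0.1892 = 3 / 1.293 = 2.32
S₃ = 2.32 × 1.17^0.1892 = 2.32 × 1.03 ≈ 2.39

2.4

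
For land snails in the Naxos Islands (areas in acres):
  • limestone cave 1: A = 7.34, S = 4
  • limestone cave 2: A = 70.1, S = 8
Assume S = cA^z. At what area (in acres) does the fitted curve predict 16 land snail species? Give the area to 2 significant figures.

z = ln(8/4) / ln(70.1/7.34) = 0.6931 / 2.2566 = 0.3072
c = 4 / 7.34^0.3072 = 4 / 1.845 = 2.168
A = (16/2.168)^(1/0.3072) ⇒ ln A = ln(7.379)/0.3072 = 6.5065
A = e^6.5065 ≈ 669.5 acres

670 acres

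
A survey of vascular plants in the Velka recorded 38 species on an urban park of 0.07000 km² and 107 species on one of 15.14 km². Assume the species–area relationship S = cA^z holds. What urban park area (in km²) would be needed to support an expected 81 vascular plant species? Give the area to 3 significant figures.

z = ln(107/38) / ln(15.14/0.07) = 1.0352 / 5.3766 = 0.1925
c = 38 / 0.07^0.1925 = 38 / 0.5993 = 63.41
A = (81/63.41)^(1/0.1925) ⇒ ln A = ln(1.277)/0.1925 = 1.2716
A = e^1.2716 ≈ 3.566 km²

3.57 km²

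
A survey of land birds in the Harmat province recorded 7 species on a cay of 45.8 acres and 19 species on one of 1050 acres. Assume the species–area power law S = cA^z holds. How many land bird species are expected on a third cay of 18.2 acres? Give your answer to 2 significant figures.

5.2

z = ln(19/7) / ln(1050/45.8) = 0.9985 / 3.1323 = 0.3188
c = 7 / 45.8^0.3188 = 7 / 3.384 = 2.068
S₃ = 2.068 × 18.2^0.3188 = 2.068 × 2.522 ≈ 5.216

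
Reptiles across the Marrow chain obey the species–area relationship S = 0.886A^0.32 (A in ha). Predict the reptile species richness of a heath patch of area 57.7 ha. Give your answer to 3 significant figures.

S = 0.886 × 57.7^0.32 = 0.886 × 3.661 ≈ 3.243

3.24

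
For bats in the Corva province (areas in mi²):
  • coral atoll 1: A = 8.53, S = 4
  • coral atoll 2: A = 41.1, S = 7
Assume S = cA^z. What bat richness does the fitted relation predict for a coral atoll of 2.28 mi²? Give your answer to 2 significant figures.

z = ln(7/4) / ln(41.1/8.53) = 0.5596 / 1.5724 = 0.3559
c = 4 / 8.53^0.3559 = 4 / 2.144 = 1.865
S₃ = 1.865 × 2.28^0.3559 = 1.865 × 1.341 ≈ 2.501

2.5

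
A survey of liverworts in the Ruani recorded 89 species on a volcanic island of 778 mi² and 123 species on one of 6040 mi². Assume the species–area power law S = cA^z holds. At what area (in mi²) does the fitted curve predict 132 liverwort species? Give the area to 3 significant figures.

z = ln(123/89) / ln(6040/778) = 0.3235 / 2.0494 = 0.1579
c = 89 / 778^0.1579 = 89 / 2.86 = 31.12
A = (132/31.12)^(1/0.1579) ⇒ ln A = ln(4.242)/0.1579 = 9.1535
A = e^9.1535 ≈ 9447 mi²

9450 mi²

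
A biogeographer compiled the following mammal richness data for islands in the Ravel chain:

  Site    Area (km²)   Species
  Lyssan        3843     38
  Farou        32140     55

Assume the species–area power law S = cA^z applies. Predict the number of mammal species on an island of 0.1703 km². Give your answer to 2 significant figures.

6.6

z = ln(55/38) / ln(32140/3843) = 0.3697 / 2.1238 = 0.1741
c = 38 / 3843^0.1741 = 38 / 4.208 = 9.031
S₃ = 9.031 × 0.1703^0.1741 = 9.031 × 0.7348 ≈ 6.636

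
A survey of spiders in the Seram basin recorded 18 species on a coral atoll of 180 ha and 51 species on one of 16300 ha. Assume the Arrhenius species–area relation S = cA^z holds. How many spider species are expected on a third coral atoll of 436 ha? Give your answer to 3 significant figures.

22.1

z = ln(51/18) / ln(16300/180) = 1.0415 / 4.5060 = 0.2311
c = 18 / 180^0.2311 = 18 / 3.321 = 5.42
S₃ = 5.42 × 436^0.2311 = 5.42 × 4.074 ≈ 22.08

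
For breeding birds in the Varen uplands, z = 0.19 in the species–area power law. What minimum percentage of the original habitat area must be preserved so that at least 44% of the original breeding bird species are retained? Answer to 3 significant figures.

1.33%

Need (A_new/A_old)^0.19 = 0.44, so A_new/A_old = 0.44^(1/0.19) = 0.44^5.263
ln(A_new/A_old) = ln 0.44 / 0.19 = -0.8210 / 0.19 = -4.3210
A_new/A_old = e^-4.3210 ≈ 0.01329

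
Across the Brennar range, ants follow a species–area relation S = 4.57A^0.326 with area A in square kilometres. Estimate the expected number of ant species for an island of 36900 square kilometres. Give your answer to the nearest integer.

141 species

S = 4.57 × 36900^0.326
ln S = ln 4.57 + 0.326 × ln 36900 = 1.5195 + 0.326 × 10.5160 = 4.9477
S = e^4.9477 ≈ 140.9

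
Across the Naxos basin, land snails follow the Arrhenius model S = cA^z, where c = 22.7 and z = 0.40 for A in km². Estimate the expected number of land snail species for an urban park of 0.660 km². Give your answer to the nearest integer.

19 species

S = 22.7 × 0.66^0.4
ln S = ln 22.7 + 0.4 × ln 0.66 = 3.1224 + 0.4 × -0.4155 = 2.9562
S = e^2.9562 ≈ 19.22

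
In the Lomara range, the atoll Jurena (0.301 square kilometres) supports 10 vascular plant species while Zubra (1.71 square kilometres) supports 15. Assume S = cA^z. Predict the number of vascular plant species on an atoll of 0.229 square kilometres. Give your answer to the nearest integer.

z = ln(15/10) / ln(1.71/0.301) = 0.4055 / 1.7371 = 0.2334
c = 10 / 0.301^0.2334 = 10 / 0.7556 = 13.23
S₃ = 13.23 × 0.229^0.2334 = 13.23 × 0.7089 ≈ 9.382

9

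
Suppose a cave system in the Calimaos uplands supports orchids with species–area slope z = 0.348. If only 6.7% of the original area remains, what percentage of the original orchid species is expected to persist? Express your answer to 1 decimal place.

39.0%

S_new/S_old = (A_new/A_old)^z = 0.067^0.348
= exp(0.348 × ln 0.067) = exp(0.348 × -2.7031) = exp(-0.9407) ≈ 0.3904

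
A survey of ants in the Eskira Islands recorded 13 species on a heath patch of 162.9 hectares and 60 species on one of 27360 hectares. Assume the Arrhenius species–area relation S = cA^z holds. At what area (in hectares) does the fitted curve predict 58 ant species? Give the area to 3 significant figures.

z = ln(60/13) / ln(27360/162.9) = 1.5294 / 5.1237 = 0.2985
c = 13 / 162.9^0.2985 = 13 / 4.573 = 2.842
A = (58/2.842)^(1/0.2985) ⇒ ln A = ln(20.4)/0.2985 = 10.1033
A = e^10.1033 ≈ 24423 hectares

24400 hectares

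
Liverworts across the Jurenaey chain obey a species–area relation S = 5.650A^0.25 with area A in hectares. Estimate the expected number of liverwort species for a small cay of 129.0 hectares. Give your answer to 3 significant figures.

S = 5.65 × 129^0.25
ln S = ln 5.65 + 0.25 × ln 129 = 1.7317 + 0.25 × 4.8598 = 2.9466
S = e^2.9466 ≈ 19.04

19.0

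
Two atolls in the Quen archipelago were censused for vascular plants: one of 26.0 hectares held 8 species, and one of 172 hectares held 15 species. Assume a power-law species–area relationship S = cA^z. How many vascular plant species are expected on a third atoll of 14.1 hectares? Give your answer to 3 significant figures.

6.53

z = ln(15/8) / ln(172/26) = 0.6286 / 1.8894 = 0.3327
c = 8 / 26^0.3327 = 8 / 2.956 = 2.706
S₃ = 2.706 × 14.1^0.3327 = 2.706 × 2.412 ≈ 6.526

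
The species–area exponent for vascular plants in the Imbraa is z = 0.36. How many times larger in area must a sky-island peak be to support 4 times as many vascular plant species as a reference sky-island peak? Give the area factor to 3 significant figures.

(A₂/A₁)^0.36 = 4, so A₂/A₁ = 4^(1/0.36) = 4^2.778
ln(A₂/A₁) = ln 4 / 0.36 = 1.3863 / 0.36 = 3.8508
A₂/A₁ = e^3.8508 ≈ 47.03

47.0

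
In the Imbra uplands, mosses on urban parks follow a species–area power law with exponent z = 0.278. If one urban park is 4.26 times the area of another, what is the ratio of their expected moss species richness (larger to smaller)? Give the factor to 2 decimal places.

1.50

S₂/S₁ = (A₂/A₁)^z = 4.26^0.278
ln(S₂/S₁) = 0.278 × ln 4.26 = 0.278 × 1.4493 = 0.4029
S₂/S₁ = e^0.4029 ≈ 1.496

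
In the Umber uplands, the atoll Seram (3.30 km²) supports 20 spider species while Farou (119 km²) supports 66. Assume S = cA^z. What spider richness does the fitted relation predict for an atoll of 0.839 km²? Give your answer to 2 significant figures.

z = ln(66/20) / ln(119/3.3) = 1.1939 / 3.5852 = 0.3330
c = 20 / 3.3^0.3330 = 20 / 1.488 = 13.44
S₃ = 13.44 × 0.839^0.3330 = 13.44 × 0.9432 ≈ 12.68

13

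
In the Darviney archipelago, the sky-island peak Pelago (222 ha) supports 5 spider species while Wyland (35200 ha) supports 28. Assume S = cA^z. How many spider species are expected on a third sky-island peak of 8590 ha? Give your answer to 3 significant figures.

17.3

z = ln(28/5) / ln(35200/222) = 1.7228 / 5.0661 = 0.3401
c = 5 / 222^0.3401 = 5 / 6.279 = 0.7963
S₃ = 0.7963 × 8590^0.3401 = 0.7963 × 21.77 ≈ 17.33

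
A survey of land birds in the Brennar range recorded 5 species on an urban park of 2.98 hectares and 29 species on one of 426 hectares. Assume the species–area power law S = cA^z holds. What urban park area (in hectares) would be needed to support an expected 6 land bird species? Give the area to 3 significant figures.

4.99 hectares

z = ln(29/5) / ln(426/2.98) = 1.7579 / 4.9625 = 0.3542
c = 5 / 2.98^0.3542 = 5 / 1.472 = 3.396
A = (6/3.396)^(1/0.3542) ⇒ ln A = ln(1.767)/0.3542 = 1.6066
A = e^1.6066 ≈ 4.986 hectares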